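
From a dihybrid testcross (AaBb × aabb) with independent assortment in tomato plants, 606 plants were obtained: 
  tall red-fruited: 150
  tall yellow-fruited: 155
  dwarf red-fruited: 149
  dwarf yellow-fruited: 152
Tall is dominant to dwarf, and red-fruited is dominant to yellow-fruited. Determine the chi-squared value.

A dihybrid testcross with independent assortment gives a 1:1:1:1 ratio.
Under the 1:1:1:1 hypothesis (Σ ratio = 4, N = 606):
  tall red-fruited: 606 × 1/4 = 151.5
  tall yellow-fruited: 606 × 1/4 = 151.5
  dwarf red-fruited: 606 × 1/4 = 151.5
  dwarf yellow-fruited: 606 × 1/4 = 151.5
χ² = Σ (O − E)² / E
  tall red-fruited: (150 − 151.5)² / 151.5 = 0.0149
  tall yellow-fruited: (155 − 151.5)² / 151.5 = 0.0809
  dwarf red-fruited: (149 − 151.5)² / 151.5 = 0.0413
  dwarf yellow-fruited: (152 − 151.5)² / 151.5 = 0.0017
χ² = 0.0149 + 0.0809 + 0.0413 + 0.0017 = 0.1388 ≈ 0.139

0.139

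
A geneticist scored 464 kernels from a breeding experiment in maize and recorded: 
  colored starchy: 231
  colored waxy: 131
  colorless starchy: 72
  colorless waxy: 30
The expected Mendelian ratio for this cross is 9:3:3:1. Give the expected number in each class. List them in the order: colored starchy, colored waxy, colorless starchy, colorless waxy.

261, 87, 87, 29

Total ratio parts = 16. Expected numbers out of 464:
  colored starchy: 464 × 9/16 = 261
  colored waxy: 464 × 3/16 = 87
  colorless starchy: 464 × 3/16 = 87
  colorless waxy: 464 × 1/16 = 29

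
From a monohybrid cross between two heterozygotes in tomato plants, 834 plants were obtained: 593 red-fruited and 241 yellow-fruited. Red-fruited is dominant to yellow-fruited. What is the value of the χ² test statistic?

For a monohybrid cross between heterozygotes with complete dominance, the expected phenotypic ratio is 3:1.
Total ratio parts = 4. Expected numbers out of 834:
  red-fruited: 834 × 3/4 = 625.5
  yellow-fruited: 834 × 1/4 = 208.5
χ² = Σ (O − E)² / E
  red-fruited: (593 − 625.5)² / 625.5 = 1.6886
  yellow-fruited: (241 − 208.5)² / 208.5 = 5.0659
χ² = 1.6886 + 5.0659 = 6.7545 ≈ 6.755

6.755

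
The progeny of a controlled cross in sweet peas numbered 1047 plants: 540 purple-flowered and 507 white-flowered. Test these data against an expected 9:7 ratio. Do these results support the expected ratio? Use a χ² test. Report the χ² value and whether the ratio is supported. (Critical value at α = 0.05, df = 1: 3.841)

Total ratio parts = 16. Expected numbers out of 1047:
  purple-flowered: 1047 × 9/16 = 588.9375
  white-flowered: 1047 × 7/16 = 458.0625
χ² = Σ (O − E)² / E
  purple-flowered: (540 − 588.9375)² / 588.9375 = 4.0664
  white-flowered: (507 − 458.0625)² / 458.0625 = 5.2283
χ² = 4.0664 + 5.2283 = 9.2947 ≈ 9.295
Degrees of freedom = 2 − 1 = 1; critical value at α = 0.05 is 3.841.
Since 9.295 > 3.841, we reject the null hypothesis — the data do not fit the 9:7 ratio.

9.295; not consistent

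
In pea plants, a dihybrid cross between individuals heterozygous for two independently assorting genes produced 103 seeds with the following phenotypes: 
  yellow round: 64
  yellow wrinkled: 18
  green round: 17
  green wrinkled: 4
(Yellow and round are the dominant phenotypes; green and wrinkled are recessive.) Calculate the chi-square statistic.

1.923

A dihybrid F₂ with independent assortment and complete dominance at both loci gives a 9:3:3:1 phenotypic ratio.
Under the 9:3:3:1 hypothesis (Σ ratio = 16, N = 103):
  yellow round: 103 × 9/16 = 57.9375
  yellow wrinkled: 103 × 3/16 = 19.3125
  green round: 103 × 3/16 = 19.3125
  green wrinkled: 103 × 1/16 = 6.4375
χ² = Σ (O − E)² / E
  yellow round: (64 − 57.9375)² / 57.9375 = 0.6344
  yellow wrinkled: (18 − 19.3125)² / 19.3125 = 0.0892
  green round: (17 − 19.3125)² / 19.3125 = 0.2769
  green wrinkled: (4 − 6.4375)² / 6.4375 = 0.9229
χ² = 0.6344 + 0.0892 + 0.2769 + 0.9229 = 1.9234 ≈ 1.923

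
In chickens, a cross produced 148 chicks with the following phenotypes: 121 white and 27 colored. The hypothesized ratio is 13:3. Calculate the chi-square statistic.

0.025

The 13:3 ratio has 16 parts, so with N = 148 the expected counts are:
  white: 148 × 13/16 = 120.25
  colored: 148 × 3/16 = 27.75
χ² = Σ (O − E)² / E
  white: (121 − 120.25)² / 120.25 = 0.0047
  colored: (27 − 27.75)² / 27.75 = 0.0203
χ² = 0.0047 + 0.0203 = 0.025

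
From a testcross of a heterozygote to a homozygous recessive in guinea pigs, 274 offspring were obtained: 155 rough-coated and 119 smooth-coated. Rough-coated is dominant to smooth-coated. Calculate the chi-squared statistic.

A testcross of a heterozygote (Aa × aa) gives a 1:1 phenotypic ratio.
Expected counts for N = 274 under a 1:1 ratio (total parts = 2):
  rough-coated: 274 × 1/2 = 137
  smooth-coated: 274 × 1/2 = 137
χ² = Σ (O − E)² / E
  rough-coated: (155 − 137)² / 137 = 2.3650
  smooth-coated: (119 − 137)² / 137 = 2.3650
χ² = 2.3650 + 2.3650 = 4.730

4.730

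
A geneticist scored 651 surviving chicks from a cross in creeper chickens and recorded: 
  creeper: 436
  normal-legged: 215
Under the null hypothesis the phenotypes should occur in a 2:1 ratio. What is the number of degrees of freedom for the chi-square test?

1

A goodness-of-fit test with 2 phenotype classes has df = 2 − 1 = 1.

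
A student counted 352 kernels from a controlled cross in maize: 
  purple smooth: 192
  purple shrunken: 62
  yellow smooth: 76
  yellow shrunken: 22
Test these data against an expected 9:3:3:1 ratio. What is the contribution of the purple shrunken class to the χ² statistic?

0.242

The 9:3:3:1 ratio has 16 parts, so with N = 352 the expected counts are:
  purple smooth: 352 × 9/16 = 198
  purple shrunken: 352 × 3/16 = 66
  yellow smooth: 352 × 3/16 = 66
  yellow shrunken: 352 × 1/16 = 22
Contribution of purple shrunken: (62 − 66)² / 66 = 0.2424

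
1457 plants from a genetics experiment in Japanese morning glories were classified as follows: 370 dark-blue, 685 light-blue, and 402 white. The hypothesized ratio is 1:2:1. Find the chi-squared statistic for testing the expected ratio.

Under the 1:2:1 hypothesis (Σ ratio = 4, N = 1457):
  dark-blue: 1457 × 1/4 = 364.25
  light-blue: 1457 × 2/4 = 728.5
  white: 1457 × 1/4 = 364.25
χ² = Σ (O − E)² / E
  dark-blue: (370 − 364.25)² / 364.25 = 0.0908
  light-blue: (685 − 728.5)² / 728.5 = 2.5975
  white: (402 − 364.25)² / 364.25 = 3.9123
χ² = 0.0908 + 2.5975 + 3.9123 = 6.6006 ≈ 6.601

6.601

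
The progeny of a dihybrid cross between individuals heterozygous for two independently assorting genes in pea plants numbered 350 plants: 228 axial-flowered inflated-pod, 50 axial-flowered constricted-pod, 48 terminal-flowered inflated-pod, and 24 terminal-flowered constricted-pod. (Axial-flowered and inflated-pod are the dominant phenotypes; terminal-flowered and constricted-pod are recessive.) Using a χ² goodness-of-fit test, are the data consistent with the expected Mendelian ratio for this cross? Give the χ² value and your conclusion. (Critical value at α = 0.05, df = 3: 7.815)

A dihybrid F₂ with independent assortment and complete dominance at both loci gives a 9:3:3:1 phenotypic ratio.
Under the 9:3:3:1 hypothesis (Σ ratio = 16, N = 350):
  axial-flowered inflated-pod: 350 × 9/16 = 196.875
  axial-flowered constricted-pod: 350 × 3/16 = 65.625
  terminal-flowered inflated-pod: 350 × 3/16 = 65.625
  terminal-flowered constricted-pod: 350 × 1/16 = 21.875
χ² = Σ (O − E)² / E
  axial-flowered inflated-pod: (228 − 196.875)² / 196.875 = 4.9207
  axial-flowered constricted-pod: (50 − 65.625)² / 65.625 = 3.7202
  terminal-flowered inflated-pod: (48 − 65.625)² / 65.625 = 4.7336
  terminal-flowered constricted-pod: (24 − 21.875)² / 21.875 = 0.2064
χ² = 4.9207 + 3.7202 + 4.7336 + 0.2064 = 13.5809 ≈ 13.581
Degrees of freedom = 4 − 1 = 3; critical value at α = 0.05 is 7.815.
Since 13.581 > 7.815, we reject the null hypothesis — the data do not fit the 9:3:3:1 ratio.

13.581; not consistent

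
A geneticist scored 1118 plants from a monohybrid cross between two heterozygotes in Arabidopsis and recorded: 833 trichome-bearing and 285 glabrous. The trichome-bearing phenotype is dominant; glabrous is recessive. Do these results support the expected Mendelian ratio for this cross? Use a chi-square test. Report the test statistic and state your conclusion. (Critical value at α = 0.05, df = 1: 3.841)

0.144; consistent

For a monohybrid cross between heterozygotes with complete dominance, the expected phenotypic ratio is 3:1.
Total ratio parts = 4. Expected numbers out of 1118:
  trichome-bearing: 1118 × 3/4 = 838.5
  glabrous: 1118 × 1/4 = 279.5
χ² = Σ (O − E)² / E
  trichome-bearing: (833 − 838.5)² / 838.5 = 0.0361
  glabrous: (285 − 279.5)² / 279.5 = 0.1082
χ² = 0.0361 + 0.1082 = 0.1443 ≈ 0.144
Degrees of freedom = 2 − 1 = 1; critical value at α = 0.05 is 3.841.
Since 0.144 < 3.841, we fail to reject the null hypothesis — the data are consistent with the 3:1 ratio.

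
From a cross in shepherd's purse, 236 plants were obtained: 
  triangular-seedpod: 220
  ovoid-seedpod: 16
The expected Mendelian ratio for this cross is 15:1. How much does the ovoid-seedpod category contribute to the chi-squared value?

0.106

Expected counts for N = 236 under a 15:1 ratio (total parts = 16):
  triangular-seedpod: 236 × 15/16 = 221.25
  ovoid-seedpod: 236 × 1/16 = 14.75
Contribution of ovoid-seedpod: (16 − 14.75)² / 14.75 = 0.1059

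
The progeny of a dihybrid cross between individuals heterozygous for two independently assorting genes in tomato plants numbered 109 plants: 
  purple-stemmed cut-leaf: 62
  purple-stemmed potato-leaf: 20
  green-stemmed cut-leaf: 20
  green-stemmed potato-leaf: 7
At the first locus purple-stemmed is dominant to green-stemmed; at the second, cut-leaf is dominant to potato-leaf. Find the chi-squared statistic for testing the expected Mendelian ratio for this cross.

A dihybrid F₂ with independent assortment and complete dominance at both loci gives a 9:3:3:1 phenotypic ratio.
Under the 9:3:3:1 hypothesis (Σ ratio = 16, N = 109):
  purple-stemmed cut-leaf: 109 × 9/16 = 61.3125
  purple-stemmed potato-leaf: 109 × 3/16 = 20.4375
  green-stemmed cut-leaf: 109 × 3/16 = 20.4375
  green-stemmed potato-leaf: 109 × 1/16 = 6.8125
χ² = Σ (O − E)² / E
  purple-stemmed cut-leaf: (62 − 61.3125)² / 61.3125 = 0.0077
  purple-stemmed potato-leaf: (20 − 20.4375)² / 20.4375 = 0.0094
  green-stemmed cut-leaf: (20 − 20.4375)² / 20.4375 = 0.0094
  green-stemmed potato-leaf: (7 − 6.8125)² / 6.8125 = 0.0052
χ² = 0.0077 + 0.0094 + 0.0094 + 0.0052 = 0.0317 ≈ 0.032

0.032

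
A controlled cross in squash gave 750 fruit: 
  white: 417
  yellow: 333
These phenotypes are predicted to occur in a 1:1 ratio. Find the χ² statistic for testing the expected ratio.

9.408

The 1:1 ratio has 2 parts, so with N = 750 the expected counts are:
  white: 750 × 1/2 = 375
  yellow: 750 × 1/2 = 375
χ² = Σ (O − E)² / E
  white: (417 − 375)² / 375 = 4.7040
  yellow: (333 − 375)² / 375 = 4.7040
χ² = 4.7040 + 4.7040 = 9.408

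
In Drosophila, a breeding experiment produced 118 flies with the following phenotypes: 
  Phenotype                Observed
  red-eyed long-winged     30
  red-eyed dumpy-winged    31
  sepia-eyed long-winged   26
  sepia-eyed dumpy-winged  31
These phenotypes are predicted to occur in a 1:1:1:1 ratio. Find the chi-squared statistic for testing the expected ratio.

0.576

Under the 1:1:1:1 hypothesis (Σ ratio = 4, N = 118):
  red-eyed long-winged: 118 × 1/4 = 29.5
  red-eyed dumpy-winged: 118 × 1/4 = 29.5
  sepia-eyed long-winged: 118 × 1/4 = 29.5
  sepia-eyed dumpy-winged: 118 × 1/4 = 29.5
χ² = Σ (O − E)² / E
  red-eyed long-winged: (30 − 29.5)² / 29.5 = 0.0085
  red-eyed dumpy-winged: (31 − 29.5)² / 29.5 = 0.0763
  sepia-eyed long-winged: (26 − 29.5)² / 29.5 = 0.4153
  sepia-eyed dumpy-winged: (31 − 29.5)² / 29.5 = 0.0763
χ² = 0.0085 + 0.0763 + 0.4153 + 0.0763 = 0.5764 ≈ 0.576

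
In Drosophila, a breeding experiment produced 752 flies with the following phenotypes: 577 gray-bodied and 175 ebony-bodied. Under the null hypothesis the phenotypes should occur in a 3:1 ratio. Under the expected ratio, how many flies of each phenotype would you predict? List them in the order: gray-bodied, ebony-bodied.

564, 188

Under the 3:1 hypothesis (Σ ratio = 4, N = 752):
  gray-bodied: 752 × 3/4 = 564
  ebony-bodied: 752 × 1/4 = 188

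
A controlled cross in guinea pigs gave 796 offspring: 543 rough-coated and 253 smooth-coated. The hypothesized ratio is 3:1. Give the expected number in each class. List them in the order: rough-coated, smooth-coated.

597, 199

Expected counts for N = 796 under a 3:1 ratio (total parts = 4):
  rough-coated: 796 × 3/4 = 597
  smooth-coated: 796 × 1/4 = 199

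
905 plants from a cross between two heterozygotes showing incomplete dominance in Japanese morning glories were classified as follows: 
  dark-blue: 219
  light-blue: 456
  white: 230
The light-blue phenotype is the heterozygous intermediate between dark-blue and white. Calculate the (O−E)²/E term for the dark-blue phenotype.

With incomplete dominance, a heterozygote × heterozygote cross gives a 1:2:1 phenotypic ratio.
The 1:2:1 ratio has 4 parts, so with N = 905 the expected counts are:
  dark-blue: 905 × 1/4 = 226.25
  light-blue: 905 × 2/4 = 452.5
  white: 905 × 1/4 = 226.25
Contribution of dark-blue: (219 − 226.25)² / 226.25 = 0.2323

0.232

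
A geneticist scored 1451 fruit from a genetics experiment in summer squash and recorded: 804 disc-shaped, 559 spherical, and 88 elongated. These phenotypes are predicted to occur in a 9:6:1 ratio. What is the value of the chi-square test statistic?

Expected counts for N = 1451 under a 9:6:1 ratio (total parts = 16):
  disc-shaped: 1451 × 9/16 = 816.1875
  spherical: 1451 × 6/16 = 544.125
  elongated: 1451 × 1/16 = 90.6875
χ² = Σ (O − E)² / E
  disc-shaped: (804 − 816.1875)² / 816.1875 = 0.1820
  spherical: (559 − 544.125)² / 544.125 = 0.4066
  elongated: (88 − 90.6875)² / 90.6875 = 0.0796
χ² = 0.1820 + 0.4066 + 0.0796 = 0.6682 ≈ 0.668

0.668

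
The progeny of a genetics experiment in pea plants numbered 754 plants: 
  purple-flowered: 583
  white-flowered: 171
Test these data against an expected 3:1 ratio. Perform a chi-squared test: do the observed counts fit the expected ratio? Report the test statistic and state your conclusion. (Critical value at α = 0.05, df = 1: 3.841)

Expected counts for N = 754 under a 3:1 ratio (total parts = 4):
  purple-flowered: 754 × 3/4 = 565.5
  white-flowered: 754 × 1/4 = 188.5
χ² = Σ (O − E)² / E
  purple-flowered: (583 − 565.5)² / 565.5 = 0.5416
  white-flowered: (171 − 188.5)² / 188.5 = 1.6247
χ² = 0.5416 + 1.6247 = 2.1663 ≈ 2.166
Degrees of freedom = 2 − 1 = 1; critical value at α = 0.05 is 3.841.
Since 2.166 < 3.841, we fail to reject the null hypothesis — the data are consistent with the 3:1 ratio.

2.166; consistent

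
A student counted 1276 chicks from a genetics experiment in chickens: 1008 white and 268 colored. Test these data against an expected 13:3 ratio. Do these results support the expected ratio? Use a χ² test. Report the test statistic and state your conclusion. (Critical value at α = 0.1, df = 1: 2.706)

Under the 13:3 hypothesis (Σ ratio = 16, N = 1276):
  white: 1276 × 13/16 = 1036.75
  colored: 1276 × 3/16 = 239.25
χ² = Σ (O − E)² / E
  white: (1008 − 1036.75)² / 1036.75 = 0.7973
  colored: (268 − 239.25)² / 239.25 = 3.4548
χ² = 0.7973 + 3.4548 = 4.2521 ≈ 4.252
Degrees of freedom = 2 − 1 = 1; critical value at α = 0.1 is 2.706.
Since 4.252 > 2.706, we reject the null hypothesis — the data do not fit the 13:3 ratio.

4.252; not consistent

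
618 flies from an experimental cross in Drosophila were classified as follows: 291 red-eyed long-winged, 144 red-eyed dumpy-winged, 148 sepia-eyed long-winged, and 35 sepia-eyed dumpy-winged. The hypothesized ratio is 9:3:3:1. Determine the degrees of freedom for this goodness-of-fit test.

A goodness-of-fit test with 4 phenotype classes has df = 4 − 1 = 3.

3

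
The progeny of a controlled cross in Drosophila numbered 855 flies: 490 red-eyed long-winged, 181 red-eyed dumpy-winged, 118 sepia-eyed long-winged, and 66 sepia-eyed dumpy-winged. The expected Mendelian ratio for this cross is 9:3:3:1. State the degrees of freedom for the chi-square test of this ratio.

3

A goodness-of-fit test with 4 phenotype classes has df = 4 − 1 = 3.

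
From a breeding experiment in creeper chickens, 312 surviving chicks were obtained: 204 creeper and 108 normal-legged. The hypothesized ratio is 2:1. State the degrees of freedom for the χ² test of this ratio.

A goodness-of-fit test with 2 phenotype classes has df = 2 − 1 = 1.

1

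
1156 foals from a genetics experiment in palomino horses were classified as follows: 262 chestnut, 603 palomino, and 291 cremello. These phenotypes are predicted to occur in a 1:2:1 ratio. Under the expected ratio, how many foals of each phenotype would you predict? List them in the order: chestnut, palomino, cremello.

289, 578, 289

Expected counts for N = 1156 under a 1:2:1 ratio (total parts = 4):
  chestnut: 1156 × 1/4 = 289
  palomino: 1156 × 2/4 = 578
  cremello: 1156 × 1/4 = 289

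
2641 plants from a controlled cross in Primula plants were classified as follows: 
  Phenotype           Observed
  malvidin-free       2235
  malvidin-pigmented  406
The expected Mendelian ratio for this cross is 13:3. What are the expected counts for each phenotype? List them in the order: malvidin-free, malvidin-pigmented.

2145.8125, 495.1875

The 13:3 ratio has 16 parts, so with N = 2641 the expected counts are:
  malvidin-free: 2641 × 13/16 = 2145.8125
  malvidin-pigmented: 2641 × 3/16 = 495.1875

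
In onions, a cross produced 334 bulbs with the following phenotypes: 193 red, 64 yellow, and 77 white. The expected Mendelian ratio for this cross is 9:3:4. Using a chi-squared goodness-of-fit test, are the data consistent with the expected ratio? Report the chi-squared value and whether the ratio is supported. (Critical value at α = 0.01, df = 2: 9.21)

Expected counts for N = 334 under a 9:3:4 ratio (total parts = 16):
  red: 334 × 9/16 = 187.875
  yellow: 334 × 3/16 = 62.625
  white: 334 × 4/16 = 83.5
χ² = Σ (O − E)² / E
  red: (193 − 187.875)² / 187.875 = 0.1398
  yellow: (64 − 62.625)² / 62.625 = 0.0302
  white: (77 − 83.5)² / 83.5 = 0.5060
χ² = 0.1398 + 0.0302 + 0.5060 = 0.676
Degrees of freedom = 3 − 1 = 2; critical value at α = 0.01 is 9.21.
Since 0.676 < 9.21, we fail to reject the null hypothesis — the data are consistent with the 9:3:4 ratio.

0.676; consistent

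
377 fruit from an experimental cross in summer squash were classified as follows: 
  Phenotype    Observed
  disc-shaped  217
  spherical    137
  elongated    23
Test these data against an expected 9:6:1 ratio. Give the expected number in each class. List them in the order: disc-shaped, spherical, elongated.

212.0625, 141.375, 23.5625

Expected counts for N = 377 under a 9:6:1 ratio (total parts = 16):
  disc-shaped: 377 × 9/16 = 212.0625
  spherical: 377 × 6/16 = 141.375
  elongated: 377 × 1/16 = 23.5625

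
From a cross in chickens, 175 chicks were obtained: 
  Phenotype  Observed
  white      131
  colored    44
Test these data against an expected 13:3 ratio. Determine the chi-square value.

Total ratio parts = 16. Expected numbers out of 175:
  white: 175 × 13/16 = 142.1875
  colored: 175 × 3/16 = 32.8125
χ² = Σ (O − E)² / E
  white: (131 − 142.1875)² / 142.1875 = 0.8802
  colored: (44 − 32.8125)² / 32.8125 = 3.8144
χ² = 0.8802 + 3.8144 = 4.6946 ≈ 4.695

4.695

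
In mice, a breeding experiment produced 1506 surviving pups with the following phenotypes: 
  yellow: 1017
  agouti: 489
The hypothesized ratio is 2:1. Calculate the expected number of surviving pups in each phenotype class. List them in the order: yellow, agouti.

1004, 502

Under the 2:1 hypothesis (Σ ratio = 3, N = 1506):
  yellow: 1506 × 2/3 = 1004
  agouti: 1506 × 1/3 = 502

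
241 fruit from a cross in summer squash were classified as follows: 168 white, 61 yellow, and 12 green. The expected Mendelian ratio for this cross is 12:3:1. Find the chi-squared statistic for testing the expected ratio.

Expected counts for N = 241 under a 12:3:1 ratio (total parts = 16):
  white: 241 × 12/16 = 180.75
  yellow: 241 × 3/16 = 45.1875
  green: 241 × 1/16 = 15.0625
χ² = Σ (O − E)² / E
  white: (168 − 180.75)² / 180.75 = 0.8994
  yellow: (61 − 45.1875)² / 45.1875 = 5.5333
  green: (12 − 15.0625)² / 15.0625 = 0.6227
χ² = 0.8994 + 5.5333 + 0.6227 = 7.0554 ≈ 7.055

7.055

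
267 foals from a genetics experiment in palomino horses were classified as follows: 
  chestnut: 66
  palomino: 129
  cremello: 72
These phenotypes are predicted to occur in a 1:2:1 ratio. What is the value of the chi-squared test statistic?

Total ratio parts = 4. Expected numbers out of 267:
  chestnut: 267 × 1/4 = 66.75
  palomino: 267 × 2/4 = 133.5
  cremello: 267 × 1/4 = 66.75
χ² = Σ (O − E)² / E
  chestnut: (66 − 66.75)² / 66.75 = 0.0084
  palomino: (129 − 133.5)² / 133.5 = 0.1517
  cremello: (72 − 66.75)² / 66.75 = 0.4129
χ² = 0.0084 + 0.1517 + 0.4129 = 0.573

0.573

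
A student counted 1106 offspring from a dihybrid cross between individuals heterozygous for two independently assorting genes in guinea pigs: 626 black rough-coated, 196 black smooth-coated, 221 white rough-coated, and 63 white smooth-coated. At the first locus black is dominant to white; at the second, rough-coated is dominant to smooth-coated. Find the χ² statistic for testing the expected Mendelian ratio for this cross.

2.086

A dihybrid F₂ with independent assortment and complete dominance at both loci gives a 9:3:3:1 phenotypic ratio.
The 9:3:3:1 ratio has 16 parts, so with N = 1106 the expected counts are:
  black rough-coated: 1106 × 9/16 = 622.125
  black smooth-coated: 1106 × 3/16 = 207.375
  white rough-coated: 1106 × 3/16 = 207.375
  white smooth-coated: 1106 × 1/16 = 69.125
χ² = Σ (O − E)² / E
  black rough-coated: (626 − 622.125)² / 622.125 = 0.0241
  black smooth-coated: (196 − 207.375)² / 207.375 = 0.6239
  white rough-coated: (221 − 207.375)² / 207.375 = 0.8952
  white smooth-coated: (63 − 69.125)² / 69.125 = 0.5427
χ² = 0.0241 + 0.6239 + 0.8952 + 0.5427 = 2.0859 ≈ 2.086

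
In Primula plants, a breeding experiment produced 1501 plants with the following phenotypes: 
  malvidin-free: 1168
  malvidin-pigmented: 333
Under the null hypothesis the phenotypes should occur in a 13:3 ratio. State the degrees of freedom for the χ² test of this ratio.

A goodness-of-fit test with 2 phenotype classes has df = 2 − 1 = 1.

1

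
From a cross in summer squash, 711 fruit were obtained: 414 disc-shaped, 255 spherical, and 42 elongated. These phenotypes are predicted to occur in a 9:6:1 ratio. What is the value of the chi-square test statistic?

Under the 9:6:1 hypothesis (Σ ratio = 16, N = 711):
  disc-shaped: 711 × 9/16 = 399.9375
  spherical: 711 × 6/16 = 266.625
  elongated: 711 × 1/16 = 44.4375
χ² = Σ (O − E)² / E
  disc-shaped: (414 − 399.9375)² / 399.9375 = 0.4945
  spherical: (255 − 266.625)² / 266.625 = 0.5069
  elongated: (42 − 44.4375)² / 44.4375 = 0.1337
χ² = 0.4945 + 0.5069 + 0.1337 = 1.1351 ≈ 1.135

1.135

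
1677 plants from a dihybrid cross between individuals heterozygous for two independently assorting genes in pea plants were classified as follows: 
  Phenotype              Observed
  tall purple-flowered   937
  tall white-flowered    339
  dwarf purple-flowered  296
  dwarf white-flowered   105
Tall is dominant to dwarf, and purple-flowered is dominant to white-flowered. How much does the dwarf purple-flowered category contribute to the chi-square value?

A dihybrid F₂ with independent assortment and complete dominance at both loci gives a 9:3:3:1 phenotypic ratio.
Total ratio parts = 16. Expected numbers out of 1677:
  tall purple-flowered: 1677 × 9/16 = 943.3125
  tall white-flowered: 1677 × 3/16 = 314.4375
  dwarf purple-flowered: 1677 × 3/16 = 314.4375
  dwarf white-flowered: 1677 × 1/16 = 104.8125
Contribution of dwarf purple-flowered: (296 − 314.4375)² / 314.4375 = 1.0811

1.081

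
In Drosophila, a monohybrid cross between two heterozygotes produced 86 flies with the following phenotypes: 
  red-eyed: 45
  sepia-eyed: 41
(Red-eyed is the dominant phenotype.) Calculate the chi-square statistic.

For a monohybrid cross between heterozygotes with complete dominance, the expected phenotypic ratio is 3:1.
Total ratio parts = 4. Expected numbers out of 86:
  red-eyed: 86 × 3/4 = 64.5
  sepia-eyed: 86 × 1/4 = 21.5
χ² = Σ (O − E)² / E
  red-eyed: (45 − 64.5)² / 64.5 = 5.8953
  sepia-eyed: (41 − 21.5)² / 21.5 = 17.6860
χ² = 5.8953 + 17.6860 = 23.5813 ≈ 23.581

23.581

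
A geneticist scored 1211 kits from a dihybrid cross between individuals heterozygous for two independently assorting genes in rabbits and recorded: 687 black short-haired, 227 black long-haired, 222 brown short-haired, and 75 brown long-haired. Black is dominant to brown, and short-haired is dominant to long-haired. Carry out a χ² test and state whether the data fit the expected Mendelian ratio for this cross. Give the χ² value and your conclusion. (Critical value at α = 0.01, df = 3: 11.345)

0.169; consistent

A dihybrid F₂ with independent assortment and complete dominance at both loci gives a 9:3:3:1 phenotypic ratio.
Expected counts for N = 1211 under a 9:3:3:1 ratio (total parts = 16):
  black short-haired: 1211 × 9/16 = 681.1875
  black long-haired: 1211 × 3/16 = 227.0625
  brown short-haired: 1211 × 3/16 = 227.0625
  brown long-haired: 1211 × 1/16 = 75.6875
χ² = Σ (O − E)² / E
  black short-haired: (687 − 681.1875)² / 681.1875 = 0.0496
  black long-haired: (227 − 227.0625)² / 227.0625 = 0.0000
  brown short-haired: (222 − 227.0625)² / 227.0625 = 0.1129
  brown long-haired: (75 − 75.6875)² / 75.6875 = 0.0062
χ² = 0.0496 + 0.0000 + 0.1129 + 0.0062 = 0.1687 ≈ 0.169
Degrees of freedom = 4 − 1 = 3; critical value at α = 0.01 is 11.345.
Since 0.169 < 11.345, we fail to reject the null hypothesis — the data are consistent with the 9:3:3:1 ratio.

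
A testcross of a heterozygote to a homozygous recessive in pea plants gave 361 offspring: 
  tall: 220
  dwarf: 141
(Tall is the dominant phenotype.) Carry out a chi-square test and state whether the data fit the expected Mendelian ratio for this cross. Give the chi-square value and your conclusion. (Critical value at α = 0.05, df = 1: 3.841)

17.288; not consistent

A testcross of a heterozygote (Aa × aa) gives a 1:1 phenotypic ratio.
Total ratio parts = 2. Expected numbers out of 361:
  tall: 361 × 1/2 = 180.5
  dwarf: 361 × 1/2 = 180.5
χ² = Σ (O − E)² / E
  tall: (220 − 180.5)² / 180.5 = 8.6440
  dwarf: (141 − 180.5)² / 180.5 = 8.6440
χ² = 8.6440 + 8.6440 = 17.288
Degrees of freedom = 2 − 1 = 1; critical value at α = 0.05 is 3.841.
Since 17.288 > 3.841, we reject the null hypothesis — the data do not fit the 1:1 ratio.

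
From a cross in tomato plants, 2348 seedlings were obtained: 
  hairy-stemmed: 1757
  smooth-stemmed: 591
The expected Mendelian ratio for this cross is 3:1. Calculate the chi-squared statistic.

Total ratio parts = 4. Expected numbers out of 2348:
  hairy-stemmed: 2348 × 3/4 = 1761
  smooth-stemmed: 2348 × 1/4 = 587
χ² = Σ (O − E)² / E
  hairy-stemmed: (1757 − 1761)² / 1761 = 0.0091
  smooth-stemmed: (591 − 587)² / 587 = 0.0273
χ² = 0.0091 + 0.0273 = 0.0364 ≈ 0.036

0.036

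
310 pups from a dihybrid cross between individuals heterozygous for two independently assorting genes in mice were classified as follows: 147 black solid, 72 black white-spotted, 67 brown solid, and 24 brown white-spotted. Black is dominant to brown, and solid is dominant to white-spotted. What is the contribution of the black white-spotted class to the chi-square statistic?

A dihybrid F₂ with independent assortment and complete dominance at both loci gives a 9:3:3:1 phenotypic ratio.
Under the 9:3:3:1 hypothesis (Σ ratio = 16, N = 310):
  black solid: 310 × 9/16 = 174.375
  black white-spotted: 310 × 3/16 = 58.125
  brown solid: 310 × 3/16 = 58.125
  brown white-spotted: 310 × 1/16 = 19.375
Contribution of black white-spotted: (72 − 58.125)² / 58.125 = 3.3121

3.312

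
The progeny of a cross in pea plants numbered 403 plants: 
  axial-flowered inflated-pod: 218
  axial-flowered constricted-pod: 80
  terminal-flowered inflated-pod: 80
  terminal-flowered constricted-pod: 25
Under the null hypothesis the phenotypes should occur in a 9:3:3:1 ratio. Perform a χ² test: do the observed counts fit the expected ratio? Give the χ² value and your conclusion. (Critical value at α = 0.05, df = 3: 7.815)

0.856; consistent

Expected counts for N = 403 under a 9:3:3:1 ratio (total parts = 16):
  axial-flowered inflated-pod: 403 × 9/16 = 226.6875
  axial-flowered constricted-pod: 403 × 3/16 = 75.5625
  terminal-flowered inflated-pod: 403 × 3/16 = 75.5625
  terminal-flowered constricted-pod: 403 × 1/16 = 25.1875
χ² = Σ (O − E)² / E
  axial-flowered inflated-pod: (218 − 226.6875)² / 226.6875 = 0.3329
  axial-flowered constricted-pod: (80 − 75.5625)² / 75.5625 = 0.2606
  terminal-flowered inflated-pod: (80 − 75.5625)² / 75.5625 = 0.2606
  terminal-flowered constricted-pod: (25 − 25.1875)² / 25.1875 = 0.0014
χ² = 0.3329 + 0.2606 + 0.2606 + 0.0014 = 0.8555 ≈ 0.856
Degrees of freedom = 4 − 1 = 3; critical value at α = 0.05 is 7.815.
Since 0.856 < 7.815, we fail to reject the null hypothesis — the data are consistent with the 9:3:3:1 ratio.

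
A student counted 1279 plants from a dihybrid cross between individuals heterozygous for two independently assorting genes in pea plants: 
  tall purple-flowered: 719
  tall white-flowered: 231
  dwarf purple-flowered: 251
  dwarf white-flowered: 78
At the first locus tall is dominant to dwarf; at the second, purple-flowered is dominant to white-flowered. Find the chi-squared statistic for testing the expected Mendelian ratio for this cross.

0.893

A dihybrid F₂ with independent assortment and complete dominance at both loci gives a 9:3:3:1 phenotypic ratio.
Expected counts for N = 1279 under a 9:3:3:1 ratio (total parts = 16):
  tall purple-flowered: 1279 × 9/16 = 719.4375
  tall white-flowered: 1279 × 3/16 = 239.8125
  dwarf purple-flowered: 1279 × 3/16 = 239.8125
  dwarf white-flowered: 1279 × 1/16 = 79.9375
χ² = Σ (O − E)² / E
  tall purple-flowered: (719 − 719.4375)² / 719.4375 = 0.0003
  tall white-flowered: (231 − 239.8125)² / 239.8125 = 0.3238
  dwarf purple-flowered: (251 − 239.8125)² / 239.8125 = 0.5219
  dwarf white-flowered: (78 − 79.9375)² / 79.9375 = 0.0470
χ² = 0.0003 + 0.3238 + 0.5219 + 0.0470 = 0.893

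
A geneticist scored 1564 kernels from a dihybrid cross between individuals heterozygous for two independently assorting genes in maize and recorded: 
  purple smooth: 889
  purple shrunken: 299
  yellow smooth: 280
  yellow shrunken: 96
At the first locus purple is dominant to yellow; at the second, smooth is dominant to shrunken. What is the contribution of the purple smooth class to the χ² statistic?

0.097

A dihybrid F₂ with independent assortment and complete dominance at both loci gives a 9:3:3:1 phenotypic ratio.
Expected counts for N = 1564 under a 9:3:3:1 ratio (total parts = 16):
  purple smooth: 1564 × 9/16 = 879.75
  purple shrunken: 1564 × 3/16 = 293.25
  yellow smooth: 1564 × 3/16 = 293.25
  yellow shrunken: 1564 × 1/16 = 97.75
Contribution of purple smooth: (889 − 879.75)² / 879.75 = 0.0973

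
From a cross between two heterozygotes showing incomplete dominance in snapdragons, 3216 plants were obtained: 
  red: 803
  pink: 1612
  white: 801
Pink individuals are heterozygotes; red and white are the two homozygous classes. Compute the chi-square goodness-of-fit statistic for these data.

With incomplete dominance, a heterozygote × heterozygote cross gives a 1:2:1 phenotypic ratio.
Under the 1:2:1 hypothesis (Σ ratio = 4, N = 3216):
  red: 3216 × 1/4 = 804
  pink: 3216 × 2/4 = 1608
  white: 3216 × 1/4 = 804
χ² = Σ (O − E)² / E
  red: (803 − 804)² / 804 = 0.0012
  pink: (1612 − 1608)² / 1608 = 0.0100
  white: (801 − 804)² / 804 = 0.0112
χ² = 0.0012 + 0.0100 + 0.0112 = 0.0224 ≈ 0.022

0.022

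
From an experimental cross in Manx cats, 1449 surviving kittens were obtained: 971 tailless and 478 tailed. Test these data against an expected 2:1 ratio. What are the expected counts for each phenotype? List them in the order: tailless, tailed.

Under the 2:1 hypothesis (Σ ratio = 3, N = 1449):
  tailless: 1449 × 2/3 = 966
  tailed: 1449 × 1/3 = 483

966, 483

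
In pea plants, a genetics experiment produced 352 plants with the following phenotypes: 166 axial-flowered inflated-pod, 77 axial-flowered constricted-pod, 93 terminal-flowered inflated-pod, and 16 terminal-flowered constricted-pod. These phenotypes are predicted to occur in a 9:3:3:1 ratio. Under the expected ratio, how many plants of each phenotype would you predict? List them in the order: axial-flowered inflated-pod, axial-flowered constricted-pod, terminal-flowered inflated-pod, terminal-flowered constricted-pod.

198, 66, 66, 22

Expected counts for N = 352 under a 9:3:3:1 ratio (total parts = 16):
  axial-flowered inflated-pod: 352 × 9/16 = 198
  axial-flowered constricted-pod: 352 × 3/16 = 66
  terminal-flowered inflated-pod: 352 × 3/16 = 66
  terminal-flowered constricted-pod: 352 × 1/16 = 22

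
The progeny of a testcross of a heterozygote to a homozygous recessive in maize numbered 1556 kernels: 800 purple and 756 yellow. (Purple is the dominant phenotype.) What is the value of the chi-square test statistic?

1.244

A testcross of a heterozygote (Aa × aa) gives a 1:1 phenotypic ratio.
Total ratio parts = 2. Expected numbers out of 1556:
  purple: 1556 × 1/2 = 778
  yellow: 1556 × 1/2 = 778
χ² = Σ (O − E)² / E
  purple: (800 − 778)² / 778 = 0.6221
  yellow: (756 − 778)² / 778 = 0.6221
χ² = 0.6221 + 0.6221 = 1.2442 ≈ 1.244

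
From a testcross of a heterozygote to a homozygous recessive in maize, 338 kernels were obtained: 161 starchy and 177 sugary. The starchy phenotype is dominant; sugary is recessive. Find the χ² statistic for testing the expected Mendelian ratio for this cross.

0.757

A testcross of a heterozygote (Aa × aa) gives a 1:1 phenotypic ratio.
The 1:1 ratio has 2 parts, so with N = 338 the expected counts are:
  starchy: 338 × 1/2 = 169
  sugary: 338 × 1/2 = 169
χ² = Σ (O − E)² / E
  starchy: (161 − 169)² / 169 = 0.3787
  sugary: (177 − 169)² / 169 = 0.3787
χ² = 0.3787 + 0.3787 = 0.7574 ≈ 0.757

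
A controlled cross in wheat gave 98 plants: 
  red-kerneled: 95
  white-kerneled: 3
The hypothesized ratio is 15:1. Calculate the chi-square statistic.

Under the 15:1 hypothesis (Σ ratio = 16, N = 98):
  red-kerneled: 98 × 15/16 = 91.875
  white-kerneled: 98 × 1/16 = 6.125
χ² = Σ (O − E)² / E
  red-kerneled: (95 − 91.875)² / 91.875 = 0.1063
  white-kerneled: (3 − 6.125)² / 6.125 = 1.5944
χ² = 0.1063 + 1.5944 = 1.7007 ≈ 1.701

1.701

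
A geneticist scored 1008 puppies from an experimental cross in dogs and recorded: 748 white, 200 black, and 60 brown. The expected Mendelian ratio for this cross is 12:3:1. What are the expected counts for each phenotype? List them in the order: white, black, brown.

Expected counts for N = 1008 under a 12:3:1 ratio (total parts = 16):
  white: 1008 × 12/16 = 756
  black: 1008 × 3/16 = 189
  brown: 1008 × 1/16 = 63

756, 189, 63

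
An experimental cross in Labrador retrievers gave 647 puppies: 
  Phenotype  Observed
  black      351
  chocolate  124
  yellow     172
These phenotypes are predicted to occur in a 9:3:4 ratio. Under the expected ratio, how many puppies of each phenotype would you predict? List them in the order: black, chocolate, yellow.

363.9375, 121.3125, 161.75

Total ratio parts = 16. Expected numbers out of 647:
  black: 647 × 9/16 = 363.9375
  chocolate: 647 × 3/16 = 121.3125
  yellow: 647 × 4/16 = 161.75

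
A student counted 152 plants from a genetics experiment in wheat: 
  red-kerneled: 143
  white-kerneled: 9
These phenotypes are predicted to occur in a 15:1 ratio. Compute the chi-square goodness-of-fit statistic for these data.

0.028

The 15:1 ratio has 16 parts, so with N = 152 the expected counts are:
  red-kerneled: 152 × 15/16 = 142.5
  white-kerneled: 152 × 1/16 = 9.5
χ² = Σ (O − E)² / E
  red-kerneled: (143 − 142.5)² / 142.5 = 0.0018
  white-kerneled: (9 − 9.5)² / 9.5 = 0.0263
χ² = 0.0018 + 0.0263 = 0.0281 ≈ 0.028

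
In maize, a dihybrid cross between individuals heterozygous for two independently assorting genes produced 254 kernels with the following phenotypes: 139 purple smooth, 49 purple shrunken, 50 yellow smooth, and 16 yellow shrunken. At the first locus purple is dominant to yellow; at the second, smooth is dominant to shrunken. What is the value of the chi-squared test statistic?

0.264

A dihybrid F₂ with independent assortment and complete dominance at both loci gives a 9:3:3:1 phenotypic ratio.
Total ratio parts = 16. Expected numbers out of 254:
  purple smooth: 254 × 9/16 = 142.875
  purple shrunken: 254 × 3/16 = 47.625
  yellow smooth: 254 × 3/16 = 47.625
  yellow shrunken: 254 × 1/16 = 15.875
χ² = Σ (O − E)² / E
  purple smooth: (139 − 142.875)² / 142.875 = 0.1051
  purple shrunken: (49 − 47.625)² / 47.625 = 0.0397
  yellow smooth: (50 − 47.625)² / 47.625 = 0.1184
  yellow shrunken: (16 − 15.875)² / 15.875 = 0.0010
χ² = 0.1051 + 0.0397 + 0.1184 + 0.0010 = 0.2642 ≈ 0.264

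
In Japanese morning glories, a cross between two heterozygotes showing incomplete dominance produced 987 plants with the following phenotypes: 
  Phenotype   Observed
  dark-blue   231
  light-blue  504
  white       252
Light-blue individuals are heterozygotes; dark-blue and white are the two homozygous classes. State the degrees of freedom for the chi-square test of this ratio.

2

With incomplete dominance, a heterozygote × heterozygote cross gives a 1:2:1 phenotypic ratio.
A goodness-of-fit test with 3 phenotype classes has df = 3 − 1 = 2.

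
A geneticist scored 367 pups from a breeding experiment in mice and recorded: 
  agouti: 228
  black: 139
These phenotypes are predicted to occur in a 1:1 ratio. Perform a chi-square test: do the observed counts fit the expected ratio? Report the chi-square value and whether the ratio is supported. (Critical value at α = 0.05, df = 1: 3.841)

The 1:1 ratio has 2 parts, so with N = 367 the expected counts are:
  agouti: 367 × 1/2 = 183.5
  black: 367 × 1/2 = 183.5
χ² = Σ (O − E)² / E
  agouti: (228 − 183.5)² / 183.5 = 10.7916
  black: (139 − 183.5)² / 183.5 = 10.7916
χ² = 10.7916 + 10.7916 = 21.5832 ≈ 21.583
Degrees of freedom = 2 − 1 = 1; critical value at α = 0.05 is 3.841.
Since 21.583 > 3.841, we reject the null hypothesis — the data do not fit the 1:1 ratio.

21.583; not consistent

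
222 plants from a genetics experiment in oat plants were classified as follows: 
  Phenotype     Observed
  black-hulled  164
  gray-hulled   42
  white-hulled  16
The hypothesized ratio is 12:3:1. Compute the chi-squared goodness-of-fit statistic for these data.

Total ratio parts = 16. Expected numbers out of 222:
  black-hulled: 222 × 12/16 = 166.5
  gray-hulled: 222 × 3/16 = 41.625
  white-hulled: 222 × 1/16 = 13.875
χ² = Σ (O − E)² / E
  black-hulled: (164 − 166.5)² / 166.5 = 0.0375
  gray-hulled: (42 − 41.625)² / 41.625 = 0.0034
  white-hulled: (16 − 13.875)² / 13.875 = 0.3255
χ² = 0.0375 + 0.0034 + 0.3255 = 0.3664 ≈ 0.366

0.366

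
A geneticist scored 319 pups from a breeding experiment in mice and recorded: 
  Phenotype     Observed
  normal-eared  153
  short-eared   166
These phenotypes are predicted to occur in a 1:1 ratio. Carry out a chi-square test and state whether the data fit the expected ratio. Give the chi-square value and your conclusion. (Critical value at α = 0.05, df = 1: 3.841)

Under the 1:1 hypothesis (Σ ratio = 2, N = 319):
  normal-eared: 319 × 1/2 = 159.5
  short-eared: 319 × 1/2 = 159.5
χ² = Σ (O − E)² / E
  normal-eared: (153 − 159.5)² / 159.5 = 0.2649
  short-eared: (166 − 159.5)² / 159.5 = 0.2649
χ² = 0.2649 + 0.2649 = 0.5298 ≈ 0.530
Degrees of freedom = 2 − 1 = 1; critical value at α = 0.05 is 3.841.
Since 0.530 < 3.841, we fail to reject the null hypothesis — the data are consistent with the 1:1 ratio.

0.530; consistent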